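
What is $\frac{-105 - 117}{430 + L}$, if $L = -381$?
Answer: $- \frac{222}{49} \approx -4.5306$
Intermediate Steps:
$\frac{-105 - 117}{430 + L} = \frac{-105 - 117}{430 - 381} = - \frac{222}{49}$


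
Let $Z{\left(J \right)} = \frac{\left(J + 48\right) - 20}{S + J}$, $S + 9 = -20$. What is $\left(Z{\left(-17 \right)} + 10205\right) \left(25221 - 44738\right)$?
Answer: $- \frac{9161650623}{46} \approx -1.9917 \cdot 10^{8}$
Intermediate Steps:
$S = -29$ ($S = -9 - 20 = -29$)
$Z{\left(J \right)} = \frac{28 + J}{-29 + J}$ ($Z{\left(J \right)} = \frac{\left(J + 48\right) - 20}{-29 + J} = \frac{\left(48 + J\right) - 20}{-29 + J} = \frac{28 + J}{-29 + J}$)
$\left(Z{\left(-17 \right)} + 10205\right) \left(25221 - 44738\right) = \left(\frac{28 - 17}{-29 - 17} + 10205\right) \left(25221 - 44738\right) = \left(\frac{1}{-46} \cdot 11 + 10205\right) \left(-19517\right) = \left(\left(- \frac{1}{46}\right) 11 + 10205\right) \left(-19517\right) = \left(- \frac{11}{46} + 10205\right) \left(-19517\right) = \frac{469419}{46} \left(-19517\right) = - \frac{9161650623}{46}$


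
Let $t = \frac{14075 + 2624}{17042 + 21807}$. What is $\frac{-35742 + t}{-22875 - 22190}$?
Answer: $\frac{1388524259}{1750730185} \approx 0.79311$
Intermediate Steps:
$t = \frac{16699}{38849} \approx 0.42984$
$\frac{-35742 + t}{-22875 - 22190} = \frac{-35742 + \frac{16699}{38849}}{-22875 - 22190} = - \frac{1388524259}{38849 \left(-45065\right)} = \left(- \frac{1388524259}{38849}\right) \left(- \frac{1}{45065}\right) = \frac{1388524259}{1750730185}$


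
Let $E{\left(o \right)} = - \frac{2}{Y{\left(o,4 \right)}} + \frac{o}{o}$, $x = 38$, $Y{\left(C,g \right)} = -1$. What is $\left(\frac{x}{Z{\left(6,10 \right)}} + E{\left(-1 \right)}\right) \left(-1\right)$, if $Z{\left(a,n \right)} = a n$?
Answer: $- \frac{109}{30} \approx -3.6333$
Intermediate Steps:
$E{\left(o \right)} = 3$ ($E{\left(o \right)} = - \frac{2}{-1} + \frac{o}{o} = \left(-2\right) \left(-1\right) + 1 = 2 + 1 = 3$)
$\left(\frac{x}{Z{\left(6,10 \right)}} + E{\left(-1 \right)}\right) \left(-1\right) = \left(\frac{38}{6 \cdot 10} + 3\right) \left(-1\right) = \left(\frac{38}{60} + 3\right) \left(-1\right) = \left(38 \cdot \frac{1}{60} + 3\right) \left(-1\right) = \left(\frac{19}{30} + 3\right) \left(-1\right) = \frac{109}{30} \left(-1\right) = - \frac{109}{30}$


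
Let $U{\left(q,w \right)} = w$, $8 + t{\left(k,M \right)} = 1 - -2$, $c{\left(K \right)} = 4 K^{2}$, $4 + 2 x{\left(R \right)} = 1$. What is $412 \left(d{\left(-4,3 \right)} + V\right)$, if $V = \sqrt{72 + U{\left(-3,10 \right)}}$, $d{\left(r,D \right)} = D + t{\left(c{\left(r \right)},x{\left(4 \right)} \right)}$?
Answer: $-824 + 412 \sqrt{82} \approx 2906.8$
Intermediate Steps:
$x{\left(R \right)} = - \frac{3}{2}$ ($x{\left(R \right)} = -2 + \frac{1}{2} \cdot 1 = -2 + \frac{1}{2} = - \frac{3}{2}$)
$t{\left(k,M \right)} = -5$ ($t{\left(k,M \right)} = -8 + \left(1 - -2\right) = -8 + \left(1 + 2\right) = -8 + 3 = -5$)
$d{\left(r,D \right)} = -5 + D$ ($d{\left(r,D \right)} = D - 5 = -5 + D$)
$V = \sqrt{82}$ ($V = \sqrt{72 + 10} = \sqrt{82} \approx 9.0554$)
$412 \left(d{\left(-4,3 \right)} + V\right) = 412 \left(\left(-5 + 3\right) + \sqrt{82}\right) = 412 \left(-2 + \sqrt{82}\right) = -824 + 412 \sqrt{82}$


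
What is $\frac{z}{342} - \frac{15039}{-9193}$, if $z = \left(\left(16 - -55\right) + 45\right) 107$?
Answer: $\frac{59623427}{1572003} \approx 37.928$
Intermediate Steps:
$z = 12412$ ($z = \left(\left(16 + 55\right) + 45\right) 107 = \left(71 + 45\right) 107 = 116 \cdot 107 = 12412$)
$\frac{z}{342} - \frac{15039}{-9193} = \frac{12412}{342} - \frac{15039}{-9193} = 12412 \cdot \frac{1}{342} - - \frac{15039}{9193} = \frac{6206}{171} + \frac{15039}{9193} = \frac{59623427}{1572003}$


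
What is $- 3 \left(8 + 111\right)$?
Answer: $-357$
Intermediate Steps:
$- 3 \left(8 + 111\right) = \left(-3\right) 119 = -357$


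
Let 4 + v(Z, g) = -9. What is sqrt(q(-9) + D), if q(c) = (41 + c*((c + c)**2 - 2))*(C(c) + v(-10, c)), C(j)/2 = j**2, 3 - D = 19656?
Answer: I*sqrt(445346) ≈ 667.34*I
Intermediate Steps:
D = -19653 (D = 3 - 1*19656 = 3 - 19656 = -19653)
C(j) = 2*j**2
v(Z, g) = -13 (v(Z, g) = -4 - 9 = -13)
q(c) = (-13 + 2*c**2)*(41 + c*(-2 + 4*c**2)) (q(c) = (41 + c*((c + c)**2 - 2))*(2*c**2 - 13) = (41 + c*((2*c)**2 - 2))*(-13 + 2*c**2) = (41 + c*(4*c**2 - 2))*(-13 + 2*c**2) = (41 + c*(-2 + 4*c**2))*(-13 + 2*c**2) = (-13 + 2*c**2)*(41 + c*(-2 + 4*c**2)))
sqrt(q(-9) + D) = sqrt((-533 - 56*(-9)**3 + 8*(-9)**5 + 26*(-9) + 82*(-9)**2) - 19653) = sqrt((-533 - 56*(-729) + 8*(-59049) - 234 + 82*81) - 19653) = sqrt((-533 + 40824 - 472392 - 234 + 6642) - 19653) = sqrt(-425693 - 19653) = sqrt(-445346) = I*sqrt(445346)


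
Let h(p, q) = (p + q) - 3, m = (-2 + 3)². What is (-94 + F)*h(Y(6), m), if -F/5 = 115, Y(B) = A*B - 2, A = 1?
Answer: -1338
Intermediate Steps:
Y(B) = -2 + B (Y(B) = 1*B - 2 = B - 2 = -2 + B)
m = 1 (m = 1² = 1)
F = -575 (F = -5*115 = -575)
h(p, q) = -3 + p + q
(-94 + F)*h(Y(6), m) = (-94 - 575)*(-3 + (-2 + 6) + 1) = -669*(-3 + 4 + 1) = -669*2 = -1338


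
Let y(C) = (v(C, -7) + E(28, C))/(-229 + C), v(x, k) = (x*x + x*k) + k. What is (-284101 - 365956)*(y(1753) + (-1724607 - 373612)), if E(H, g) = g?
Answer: 173057268360542/127 ≈ 1.3627e+12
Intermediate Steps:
v(x, k) = k + x² + k*x (v(x, k) = (x² + k*x) + k = k + x² + k*x)
y(C) = (-7 + C² - 6*C)/(-229 + C) (y(C) = ((-7 + C² - 7*C) + C)/(-229 + C) = (-7 + C² - 6*C)/(-229 + C))
(-284101 - 365956)*(y(1753) + (-1724607 - 373612)) = (-284101 - 365956)*((-7 + 1753² - 6*1753)/(-229 + 1753) + (-1724607 - 373612)) = -650057*((-7 + 3073009 - 10518)/1524 - 2098219) = -650057*((1/1524)*3062484 - 2098219) = -650057*(255207/127 - 2098219) = -650057*(-266218606/127) = 173057268360542/127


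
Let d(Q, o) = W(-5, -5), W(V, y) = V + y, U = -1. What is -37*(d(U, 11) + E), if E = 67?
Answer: -2109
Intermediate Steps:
d(Q, o) = -10 (d(Q, o) = -5 - 5 = -10)
-37*(d(U, 11) + E) = -37*(-10 + 67) = -37*57 = -2109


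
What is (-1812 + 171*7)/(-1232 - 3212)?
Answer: 615/4444 ≈ 0.13839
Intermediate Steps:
(-1812 + 171*7)/(-1232 - 3212) = (-1812 + 1197)/(-4444) = -615*(-1/4444) = 615/4444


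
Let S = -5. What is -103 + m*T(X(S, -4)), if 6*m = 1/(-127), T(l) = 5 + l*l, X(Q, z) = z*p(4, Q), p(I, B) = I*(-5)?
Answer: -28297/254 ≈ -111.41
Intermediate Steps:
p(I, B) = -5*I
X(Q, z) = -20*z (X(Q, z) = z*(-5*4) = z*(-20) = -20*z)
T(l) = 5 + l²
m = -1/762 (m = (⅙)/(-127) = (⅙)*(-1/127) = -1/762 ≈ -0.0013123)
-103 + m*T(X(S, -4)) = -103 - (5 + (-20*(-4))²)/762 = -103 - (5 + 80²)/762 = -103 - (5 + 6400)/762 = -103 - 1/762*6405 = -103 - 2135/254 = -28297/254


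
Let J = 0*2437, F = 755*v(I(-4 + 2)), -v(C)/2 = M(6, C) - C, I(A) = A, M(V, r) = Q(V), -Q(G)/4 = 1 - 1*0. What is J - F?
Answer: -3020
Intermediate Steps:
Q(G) = -4 (Q(G) = -4*(1 - 1*0) = -4*(1 + 0) = -4*1 = -4)
M(V, r) = -4
v(C) = 8 + 2*C (v(C) = -2*(-4 - C) = 8 + 2*C)
F = 3020 (F = 755*(8 + 2*(-4 + 2)) = 755*(8 + 2*(-2)) = 755*(8 - 4) = 755*4 = 3020)
J = 0
J - F = 0 - 1*3020 = 0 - 3020 = -3020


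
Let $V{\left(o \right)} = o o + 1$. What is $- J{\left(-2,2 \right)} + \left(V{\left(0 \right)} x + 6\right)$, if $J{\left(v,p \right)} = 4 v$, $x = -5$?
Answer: $9$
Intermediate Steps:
$V{\left(o \right)} = 1 + o^{2}$ ($V{\left(o \right)} = o^{2} + 1 = 1 + o^{2}$)
$- J{\left(-2,2 \right)} + \left(V{\left(0 \right)} x + 6\right) = - 4 \left(-2\right) + \left(\left(1 + 0^{2}\right) \left(-5\right) + 6\right) = \left(-1\right) \left(-8\right) + \left(\left(1 + 0\right) \left(-5\right) + 6\right) = 8 + \left(1 \left(-5\right) + 6\right) = 8 + \left(-5 + 6\right) = 8 + 1 = 9$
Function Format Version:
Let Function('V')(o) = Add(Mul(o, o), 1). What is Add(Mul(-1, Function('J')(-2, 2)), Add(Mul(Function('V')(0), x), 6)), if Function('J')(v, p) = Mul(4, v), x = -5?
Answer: 9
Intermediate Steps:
Function('V')(o) = Add(1, Pow(o, 2)) (Function('V')(o) = Add(Pow(o, 2), 1) = Add(1, Pow(o, 2)))
Add(Mul(-1, Function('J')(-2, 2)), Add(Mul(Function('V')(0), x), 6)) = Add(Mul(-1, Mul(4, -2)), Add(Mul(Add(1, Pow(0, 2)), -5), 6)) = Add(Mul(-1, -8), Add(Mul(Add(1, 0), -5), 6)) = Add(8, Add(Mul(1, -5), 6)) = Add(8, Add(-5, 6)) = Add(8, 1) = 9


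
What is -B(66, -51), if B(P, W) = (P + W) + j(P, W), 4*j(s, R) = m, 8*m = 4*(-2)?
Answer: -59/4 ≈ -14.750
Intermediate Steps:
m = -1 (m = (4*(-2))/8 = (1/8)*(-8) = -1)
j(s, R) = -1/4 (j(s, R) = (1/4)*(-1) = -1/4)
B(P, W) = -1/4 + P + W (B(P, W) = (P + W) - 1/4 = -1/4 + P + W)
-B(66, -51) = -(-1/4 + 66 - 51) = -1*59/4 = -59/4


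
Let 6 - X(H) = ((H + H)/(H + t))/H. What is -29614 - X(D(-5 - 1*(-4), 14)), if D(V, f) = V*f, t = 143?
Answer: -3820978/129 ≈ -29620.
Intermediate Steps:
X(H) = 6 - 2/(143 + H) (X(H) = 6 - (H + H)/(H + 143)/H = 6 - (2*H)/(143 + H)/H = 6 - 2*H/(143 + H)/H = 6 - 2/(143 + H))
-29614 - X(D(-5 - 1*(-4), 14)) = -29614 - 2*(428 + 3*((-5 - 1*(-4))*14))/(143 + (-5 - 1*(-4))*14) = -29614 - 2*(428 + 3*((-5 + 4)*14))/(143 + (-5 + 4)*14) = -29614 - 2*(428 + 3*(-1*14))/(143 - 1*14) = -29614 - 2*(428 + 3*(-14))/(143 - 14) = -29614 - 2*(428 - 42)/129 = -29614 - 2*386/129 = -29614 - 1*772/129 = -29614 - 772/129 = -3820978/129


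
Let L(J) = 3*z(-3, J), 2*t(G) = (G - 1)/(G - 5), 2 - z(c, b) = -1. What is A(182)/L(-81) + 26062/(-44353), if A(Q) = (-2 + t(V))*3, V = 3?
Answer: -378137/266118 ≈ -1.4209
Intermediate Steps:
z(c, b) = 3 (z(c, b) = 2 - 1*(-1) = 2 + 1 = 3)
t(G) = (-1 + G)/(2*(-5 + G)) (t(G) = ((G - 1)/(G - 5))/2 = ((-1 + G)/(-5 + G))/2 = (-1 + G)/(2*(-5 + G)))
L(J) = 9 (L(J) = 3*3 = 9)
A(Q) = -15/2 (A(Q) = (-2 + (-1 + 3)/(2*(-5 + 3)))*3 = (-2 + (½)*2/(-2))*3 = (-2 + (½)*(-½)*2)*3 = (-2 - ½)*3 = -5/2*3 = -15/2)
A(182)/L(-81) + 26062/(-44353) = -15/2/9 + 26062/(-44353) = -15/2*⅑ + 26062*(-1/44353) = -⅚ - 26062/44353 = -378137/266118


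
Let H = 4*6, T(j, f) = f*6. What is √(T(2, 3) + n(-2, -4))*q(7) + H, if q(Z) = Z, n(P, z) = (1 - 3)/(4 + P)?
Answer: 24 + 7*√17 ≈ 52.862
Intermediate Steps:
n(P, z) = -2/(4 + P)
T(j, f) = 6*f
H = 24
√(T(2, 3) + n(-2, -4))*q(7) + H = √(6*3 - 2/(4 - 2))*7 + 24 = √(18 - 2/2)*7 + 24 = √(18 - 2*½)*7 + 24 = √(18 - 1)*7 + 24 = √17*7 + 24 = 7*√17 + 24 = 24 + 7*√17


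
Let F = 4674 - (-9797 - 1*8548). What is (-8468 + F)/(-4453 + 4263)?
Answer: -14551/190 ≈ -76.584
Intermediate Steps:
F = 23019 (F = 4674 - (-9797 - 8548) = 4674 - 1*(-18345) = 4674 + 18345 = 23019)
(-8468 + F)/(-4453 + 4263) = (-8468 + 23019)/(-4453 + 4263) = 14551/(-190) = 14551*(-1/190) = -14551/190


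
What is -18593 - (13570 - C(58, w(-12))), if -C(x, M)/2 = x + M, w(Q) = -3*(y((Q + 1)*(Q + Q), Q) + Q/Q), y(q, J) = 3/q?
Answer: -1420009/44 ≈ -32273.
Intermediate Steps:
w(Q) = -3 - 9/(2*Q*(1 + Q)) (w(Q) = -3*(3/(((Q + 1)*(Q + Q))) + Q/Q) = -3*(3/(((1 + Q)*(2*Q))) + 1) = -3*(3/((2*Q*(1 + Q))) + 1) = -3*(3*(1/(2*Q*(1 + Q))) + 1) = -3*(3/(2*Q*(1 + Q)) + 1) = -3*(1 + 3/(2*Q*(1 + Q))) = -3 - 9/(2*Q*(1 + Q)))
C(x, M) = -2*M - 2*x (C(x, M) = -2*(x + M) = -2*(M + x) = -2*M - 2*x)
-18593 - (13570 - C(58, w(-12))) = -18593 - (13570 - (-3*(-3 - 2*(-12)*(1 - 12))/((-12)*(1 - 12)) - 2*58)) = -18593 - (13570 - (-3*(-1)*(-3 - 2*(-12)*(-11))/(12*(-11)) - 116)) = -18593 - (13570 - (-3*(-1)*(-1)*(-3 - 264)/(12*11) - 116)) = -18593 - (13570 - (-3*(-1)*(-1)*(-267)/(12*11) - 116)) = -18593 - (13570 - (-2*(-267/88) - 116)) = -18593 - (13570 - (267/44 - 116)) = -18593 - (13570 - 1*(-4837/44)) = -18593 - (13570 + 4837/44) = -18593 - 1*601917/44 = -18593 - 601917/44 = -1420009/44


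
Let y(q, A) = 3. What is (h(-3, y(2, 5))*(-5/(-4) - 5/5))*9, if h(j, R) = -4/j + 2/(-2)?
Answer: ¾ ≈ 0.75000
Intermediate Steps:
h(j, R) = -1 - 4/j (h(j, R) = -4/j + 2*(-½) = -4/j - 1 = -1 - 4/j)
(h(-3, y(2, 5))*(-5/(-4) - 5/5))*9 = (((-4 - 1*(-3))/(-3))*(-5/(-4) - 5/5))*9 = ((-(-4 + 3)/3)*(-5*(-¼) - 5*⅕))*9 = ((-⅓*(-1))*(5/4 - 1))*9 = ((⅓)*(¼))*9 = (1/12)*9 = ¾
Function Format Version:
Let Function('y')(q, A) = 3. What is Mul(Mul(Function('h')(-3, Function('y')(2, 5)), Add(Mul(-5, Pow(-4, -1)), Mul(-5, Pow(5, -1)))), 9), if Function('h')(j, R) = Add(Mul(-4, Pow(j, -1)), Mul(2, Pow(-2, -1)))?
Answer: Rational(3, 4) ≈ 0.75000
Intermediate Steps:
Function('h')(j, R) = Add(-1, Mul(-4, Pow(j, -1))) (Function('h')(j, R) = Add(Mul(-4, Pow(j, -1)), Mul(2, Rational(-1, 2))) = Add(Mul(-4, Pow(j, -1)), -1) = Add(-1, Mul(-4, Pow(j, -1))))
Mul(Mul(Function('h')(-3, Function('y')(2, 5)), Add(Mul(-5, Pow(-4, -1)), Mul(-5, Pow(5, -1)))), 9) = Mul(Mul(Mul(Pow(-3, -1), Add(-4, Mul(-1, -3))), Add(Mul(-5, Pow(-4, -1)), Mul(-5, Pow(5, -1)))), 9) = Mul(Mul(Mul(Rational(-1, 3), Add(-4, 3)), Add(Mul(-5, Rational(-1, 4)), Mul(-5, Rational(1, 5)))), 9) = Mul(Mul(Mul(Rational(-1, 3), -1), Add(Rational(5, 4), -1)), 9) = Mul(Mul(Rational(1, 3), Rational(1, 4)), 9) = Mul(Rational(1, 12), 9) = Rational(3, 4)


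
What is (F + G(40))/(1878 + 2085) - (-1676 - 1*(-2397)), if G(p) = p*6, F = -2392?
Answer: -2859475/3963 ≈ -721.54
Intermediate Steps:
G(p) = 6*p
(F + G(40))/(1878 + 2085) - (-1676 - 1*(-2397)) = (-2392 + 6*40)/(1878 + 2085) - (-1676 - 1*(-2397)) = (-2392 + 240)/3963 - (-1676 + 2397) = -2152*1/3963 - 1*721 = -2152/3963 - 721 = -2859475/3963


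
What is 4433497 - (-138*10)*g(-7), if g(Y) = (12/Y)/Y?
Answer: 217257913/49 ≈ 4.4338e+6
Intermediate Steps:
g(Y) = 12/Y**2
4433497 - (-138*10)*g(-7) = 4433497 - (-138*10)*12/(-7)**2 = 4433497 - (-1380)*12*(1/49) = 4433497 - (-1380)*12/49 = 4433497 - 1*(-16560/49) = 4433497 + 16560/49 = 217257913/49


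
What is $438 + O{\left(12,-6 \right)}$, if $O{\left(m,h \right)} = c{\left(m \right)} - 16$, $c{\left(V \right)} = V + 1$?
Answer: $435$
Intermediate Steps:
$c{\left(V \right)} = 1 + V$
$O{\left(m,h \right)} = -15 + m$ ($O{\left(m,h \right)} = \left(1 + m\right) - 16 = -15 + m$)
$438 + O{\left(12,-6 \right)} = 438 + \left(-15 + 12\right) = 438 - 3 = 435$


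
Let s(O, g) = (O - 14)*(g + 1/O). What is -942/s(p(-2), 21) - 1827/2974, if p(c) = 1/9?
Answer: 3060387/1858750 ≈ 1.6465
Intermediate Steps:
p(c) = ⅑
s(O, g) = (-14 + O)*(g + 1/O)
-942/s(p(-2), 21) - 1827/2974 = -942/(1 - 14*21 - 14/⅑ + (⅑)*21) - 1827/2974 = -942/(1 - 294 - 14*9 + 7/3) - 1827*1/2974 = -942/(1 - 294 - 126 + 7/3) - 1827/2974 = -942/(-1250/3) - 1827/2974 = -942*(-3/1250) - 1827/2974 = 1413/625 - 1827/2974 = 3060387/1858750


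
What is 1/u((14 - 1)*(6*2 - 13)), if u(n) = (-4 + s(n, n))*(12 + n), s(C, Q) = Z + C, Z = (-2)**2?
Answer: 1/13 ≈ 0.076923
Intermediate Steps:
Z = 4
s(C, Q) = 4 + C
u(n) = n*(12 + n) (u(n) = (-4 + (4 + n))*(12 + n) = n*(12 + n))
1/u((14 - 1)*(6*2 - 13)) = 1/(((14 - 1)*(6*2 - 13))*(12 + (14 - 1)*(6*2 - 13))) = 1/((13*(12 - 13))*(12 + 13*(12 - 13))) = 1/((13*(-1))*(12 + 13*(-1))) = 1/(-13*(12 - 13)) = 1/(-13*(-1)) = 1/13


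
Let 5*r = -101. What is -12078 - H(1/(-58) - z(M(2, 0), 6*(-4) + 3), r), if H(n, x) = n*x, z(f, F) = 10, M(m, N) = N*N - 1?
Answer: -3561301/290 ≈ -12280.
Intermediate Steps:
r = -101/5 (r = (⅕)*(-101) = -101/5 ≈ -20.200)
M(m, N) = -1 + N² (M(m, N) = N² - 1 = -1 + N²)
-12078 - H(1/(-58) - z(M(2, 0), 6*(-4) + 3), r) = -12078 - (1/(-58) - 1*10)*(-101)/5 = -12078 - (-1/58 - 10)*(-101)/5 = -12078 - (-581)*(-101)/(58*5) = -12078 - 1*58681/290 = -12078 - 58681/290 = -3561301/290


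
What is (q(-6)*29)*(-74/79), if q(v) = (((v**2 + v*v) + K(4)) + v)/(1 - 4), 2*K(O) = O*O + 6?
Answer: 165242/237 ≈ 697.22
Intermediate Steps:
K(O) = 3 + O**2/2 (K(O) = (O*O + 6)/2 = (O**2 + 6)/2 = (6 + O**2)/2 = 3 + O**2/2)
q(v) = -11/3 - 2*v**2/3 - v/3 (q(v) = (((v**2 + v*v) + (3 + (1/2)*4**2)) + v)/(1 - 4) = (((v**2 + v**2) + (3 + (1/2)*16)) + v)/(-3) = ((2*v**2 + (3 + 8)) + v)*(-1/3) = ((2*v**2 + 11) + v)*(-1/3) = ((11 + 2*v**2) + v)*(-1/3) = (11 + v + 2*v**2)*(-1/3) = -11/3 - 2*v**2/3 - v/3)
(q(-6)*29)*(-74/79) = ((-11/3 - 2/3*(-6)**2 - 1/3*(-6))*29)*(-74/79) = ((-11/3 - 2/3*36 + 2)*29)*(-74*1/79) = ((-11/3 - 24 + 2)*29)*(-74/79) = -77/3*29*(-74/79) = -2233/3*(-74/79) = 165242/237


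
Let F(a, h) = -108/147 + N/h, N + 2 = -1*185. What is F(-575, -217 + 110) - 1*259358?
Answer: -1359808683/5243 ≈ -2.5936e+5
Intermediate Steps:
N = -187 (N = -2 - 1*185 = -2 - 185 = -187)
F(a, h) = -36/49 - 187/h (F(a, h) = -108/147 - 187/h = -108*1/147 - 187/h = -36/49 - 187/h)
F(-575, -217 + 110) - 1*259358 = (-36/49 - 187/(-217 + 110)) - 1*259358 = (-36/49 - 187/(-107)) - 259358 = (-36/49 - 187*(-1/107)) - 259358 = (-36/49 + 187/107) - 259358 = 5311/5243 - 259358 = -1359808683/5243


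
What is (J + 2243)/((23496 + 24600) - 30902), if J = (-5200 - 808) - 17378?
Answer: -21143/17194 ≈ -1.2297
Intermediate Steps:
J = -23386 (J = -6008 - 17378 = -23386)
(J + 2243)/((23496 + 24600) - 30902) = (-23386 + 2243)/((23496 + 24600) - 30902) = -21143/(48096 - 30902) = -21143/17194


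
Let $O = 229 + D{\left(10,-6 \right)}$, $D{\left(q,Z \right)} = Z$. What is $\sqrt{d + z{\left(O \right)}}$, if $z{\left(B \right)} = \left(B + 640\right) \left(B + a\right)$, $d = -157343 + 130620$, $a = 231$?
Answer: $\sqrt{365079} \approx 604.22$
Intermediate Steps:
$O = 223$ ($O = 229 - 6 = 223$)
$d = -26723$
$z{\left(B \right)} = \left(231 + B\right) \left(640 + B\right)$ ($z{\left(B \right)} = \left(B + 640\right) \left(B + 231\right) = \left(640 + B\right) \left(231 + B\right) = \left(231 + B\right) \left(640 + B\right)$)
$\sqrt{d + z{\left(O \right)}} = \sqrt{-26723 + \left(147840 + 223^{2} + 871 \cdot 223\right)} = \sqrt{-26723 + \left(147840 + 49729 + 194233\right)} = \sqrt{-26723 + 391802} = \sqrt{365079}$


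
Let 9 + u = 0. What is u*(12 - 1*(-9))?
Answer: -189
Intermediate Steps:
u = -9 (u = -9 + 0 = -9)
u*(12 - 1*(-9)) = -9*(12 - 1*(-9)) = -9*(12 + 9) = -9*21 = -189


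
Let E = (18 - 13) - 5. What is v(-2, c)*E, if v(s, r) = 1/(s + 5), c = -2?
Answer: 0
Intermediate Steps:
v(s, r) = 1/(5 + s)
E = 0 (E = 5 - 5 = 0)
v(-2, c)*E = 0/(5 - 2) = 0/3 = (⅓)*0 = 0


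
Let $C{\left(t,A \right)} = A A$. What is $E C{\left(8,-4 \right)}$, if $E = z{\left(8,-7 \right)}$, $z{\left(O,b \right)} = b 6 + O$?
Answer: $-544$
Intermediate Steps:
$C{\left(t,A \right)} = A^{2}$
$z{\left(O,b \right)} = O + 6 b$ ($z{\left(O,b \right)} = 6 b + O = O + 6 b$)
$E = -34$ ($E = 8 + 6 \left(-7\right) = 8 - 42 = -34$)
$E C{\left(8,-4 \right)} = - 34 \left(-4\right)^{2} = \left(-34\right) 16 = -544$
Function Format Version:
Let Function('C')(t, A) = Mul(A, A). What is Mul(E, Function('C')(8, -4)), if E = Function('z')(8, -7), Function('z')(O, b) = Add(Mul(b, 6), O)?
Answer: -544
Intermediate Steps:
Function('C')(t, A) = Pow(A, 2)
Function('z')(O, b) = Add(O, Mul(6, b)) (Function('z')(O, b) = Add(Mul(6, b), O) = Add(O, Mul(6, b)))
E = -34 (E = Add(8, Mul(6, -7)) = Add(8, -42) = -34)
Mul(E, Function('C')(8, -4)) = Mul(-34, Pow(-4, 2)) = Mul(-34, 16) = -544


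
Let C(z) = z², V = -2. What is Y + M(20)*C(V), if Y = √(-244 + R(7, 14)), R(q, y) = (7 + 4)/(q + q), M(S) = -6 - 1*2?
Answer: -32 + I*√47670/14 ≈ -32.0 + 15.595*I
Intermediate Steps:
M(S) = -8 (M(S) = -6 - 2 = -8)
R(q, y) = 11/(2*q) (R(q, y) = 11/((2*q)) = 11*(1/(2*q)) = 11/(2*q))
Y = I*√47670/14 (Y = √(-244 + (11/2)/7) = √(-244 + (11/2)*(⅐)) = √(-244 + 11/14) = √(-3405/14) = I*√47670/14 ≈ 15.595*I)
Y + M(20)*C(V) = I*√47670/14 - 8*(-2)² = I*√47670/14 - 8*4 = I*√47670/14 - 32 = -32 + I*√47670/14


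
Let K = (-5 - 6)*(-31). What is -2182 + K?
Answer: -1841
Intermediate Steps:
K = 341 (K = -11*(-31) = 341)
-2182 + K = -2182 + 341 = -1841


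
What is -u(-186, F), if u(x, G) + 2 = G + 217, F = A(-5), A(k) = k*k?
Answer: -240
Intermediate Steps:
A(k) = k²
F = 25 (F = (-5)² = 25)
u(x, G) = 215 + G (u(x, G) = -2 + (G + 217) = -2 + (217 + G) = 215 + G)
-u(-186, F) = -(215 + 25) = -1*240 = -240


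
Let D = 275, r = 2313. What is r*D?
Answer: 636075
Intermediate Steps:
r*D = 2313*275 = 636075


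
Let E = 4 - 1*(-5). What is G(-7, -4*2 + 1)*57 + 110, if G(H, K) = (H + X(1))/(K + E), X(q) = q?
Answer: -61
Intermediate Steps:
E = 9 (E = 4 + 5 = 9)
G(H, K) = (1 + H)/(9 + K) (G(H, K) = (H + 1)/(K + 9) = (1 + H)/(9 + K))
G(-7, -4*2 + 1)*57 + 110 = ((1 - 7)/(9 + (-4*2 + 1)))*57 + 110 = (-6/(9 + (-8 + 1)))*57 + 110 = (-6/(9 - 7))*57 + 110 = (-6/2)*57 + 110 = ((½)*(-6))*57 + 110 = -3*57 + 110 = -171 + 110 = -61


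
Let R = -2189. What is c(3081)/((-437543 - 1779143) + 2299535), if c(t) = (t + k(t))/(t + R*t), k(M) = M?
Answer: -1/90636806 ≈ -1.1033e-8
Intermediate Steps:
c(t) = -1/1094 (c(t) = (t + t)/(t - 2189*t) = (2*t)/((-2188*t)) = (2*t)*(-1/(2188*t)) = -1/1094)
c(3081)/((-437543 - 1779143) + 2299535) = -1/(1094*((-437543 - 1779143) + 2299535)) = -1/(1094*(-2216686 + 2299535)) = -1/1094/82849 = -1/1094*1/82849 = -1/90636806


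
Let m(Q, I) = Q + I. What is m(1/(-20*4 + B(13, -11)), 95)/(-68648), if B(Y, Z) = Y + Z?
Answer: -7409/5354544 ≈ -0.0013837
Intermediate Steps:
m(Q, I) = I + Q
m(1/(-20*4 + B(13, -11)), 95)/(-68648) = (95 + 1/(-20*4 + (13 - 11)))/(-68648) = (95 + 1/(-80 + 2))*(-1/68648) = (95 + 1/(-78))*(-1/68648) = (95 - 1/78)*(-1/68648) = (7409/78)*(-1/68648) = -7409/5354544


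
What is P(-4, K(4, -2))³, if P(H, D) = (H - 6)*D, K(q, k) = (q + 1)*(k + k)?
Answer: 8000000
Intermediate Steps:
K(q, k) = 2*k*(1 + q) (K(q, k) = (1 + q)*(2*k) = 2*k*(1 + q))
P(H, D) = D*(-6 + H) (P(H, D) = (-6 + H)*D = D*(-6 + H))
P(-4, K(4, -2))³ = ((2*(-2)*(1 + 4))*(-6 - 4))³ = ((2*(-2)*5)*(-10))³ = (-20*(-10))³ = 200³ = 8000000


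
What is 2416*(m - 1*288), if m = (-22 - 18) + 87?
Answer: -582256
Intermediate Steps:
m = 47 (m = -40 + 87 = 47)
2416*(m - 1*288) = 2416*(47 - 1*288) = 2416*(47 - 288) = 2416*(-241) = -582256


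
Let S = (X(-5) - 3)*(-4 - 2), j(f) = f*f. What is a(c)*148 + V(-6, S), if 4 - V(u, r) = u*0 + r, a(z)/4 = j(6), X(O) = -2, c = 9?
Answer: 21286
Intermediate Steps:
j(f) = f²
a(z) = 144 (a(z) = 4*6² = 4*36 = 144)
S = 30 (S = (-2 - 3)*(-4 - 2) = -5*(-6) = 30)
V(u, r) = 4 - r (V(u, r) = 4 - (u*0 + r) = 4 - (0 + r) = 4 - r)
a(c)*148 + V(-6, S) = 144*148 + (4 - 1*30) = 21312 + (4 - 30) = 21312 - 26 = 21286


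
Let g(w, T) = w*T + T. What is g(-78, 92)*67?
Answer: -474628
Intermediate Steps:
g(w, T) = T + T*w (g(w, T) = T*w + T = T + T*w)
g(-78, 92)*67 = (92*(1 - 78))*67 = (92*(-77))*67 = -7084*67 = -474628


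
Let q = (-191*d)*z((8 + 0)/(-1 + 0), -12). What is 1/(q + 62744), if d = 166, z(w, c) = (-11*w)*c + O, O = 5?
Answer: 1/33385750 ≈ 2.9953e-8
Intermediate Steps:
z(w, c) = 5 - 11*c*w (z(w, c) = (-11*w)*c + 5 = -11*c*w + 5 = 5 - 11*c*w)
q = 33323006 (q = (-191*166)*(5 - 11*(-12)*(8 + 0)/(-1 + 0)) = -31706*(5 - 11*(-12)*8/(-1)) = -31706*(5 - 11*(-12)*8*(-1)) = -31706*(5 - 11*(-12)*(-8)) = -31706*(5 - 1056) = -31706*(-1051) = 33323006)
1/(q + 62744) = 1/(33323006 + 62744) = 1/33385750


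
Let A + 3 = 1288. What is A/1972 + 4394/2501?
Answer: 11878753/4931972 ≈ 2.4085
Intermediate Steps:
A = 1285 (A = -3 + 1288 = 1285)
A/1972 + 4394/2501 = 1285/1972 + 4394/2501 = 11878753/4931972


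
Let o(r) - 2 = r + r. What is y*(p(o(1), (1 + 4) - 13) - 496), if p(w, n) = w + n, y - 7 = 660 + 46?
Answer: -356500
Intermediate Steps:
o(r) = 2 + 2*r (o(r) = 2 + (r + r) = 2 + 2*r)
y = 713 (y = 7 + (660 + 46) = 7 + 706 = 713)
p(w, n) = n + w
y*(p(o(1), (1 + 4) - 13) - 496) = 713*((((1 + 4) - 13) + (2 + 2*1)) - 496) = 713*(((5 - 13) + (2 + 2)) - 496) = 713*((-8 + 4) - 496) = 713*(-4 - 496) = 713*(-500) = -356500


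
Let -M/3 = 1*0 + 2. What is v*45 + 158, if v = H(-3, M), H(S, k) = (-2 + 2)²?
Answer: 158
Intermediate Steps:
M = -6 (M = -3*(1*0 + 2) = -3*(0 + 2) = -3*2 = -6)
H(S, k) = 0 (H(S, k) = 0² = 0)
v = 0
v*45 + 158 = 0*45 + 158 = 0 + 158 = 158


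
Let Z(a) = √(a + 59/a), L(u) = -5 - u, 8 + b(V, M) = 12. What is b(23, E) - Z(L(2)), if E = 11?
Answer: 4 - 6*I*√21/7 ≈ 4.0 - 3.9279*I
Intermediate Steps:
b(V, M) = 4 (b(V, M) = -8 + 12 = 4)
b(23, E) - Z(L(2)) = 4 - √((-5 - 1*2) + 59/(-5 - 1*2)) = 4 - √((-5 - 2) + 59/(-5 - 2)) = 4 - √(-7 + 59/(-7)) = 4 - √(-7 + 59*(-⅐)) = 4 - √(-7 - 59/7) = 4 - √(-108/7) = 4 - 6*I*√21/7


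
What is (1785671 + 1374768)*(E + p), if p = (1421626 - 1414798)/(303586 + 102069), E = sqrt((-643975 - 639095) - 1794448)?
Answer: 21579477492/405655 + 3160439*I*sqrt(3077518) ≈ 53197.0 + 5.5443e+9*I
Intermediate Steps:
E = I*sqrt(3077518) (E = sqrt(-1283070 - 1794448) = sqrt(-3077518) = I*sqrt(3077518) ≈ 1754.3*I)
p = 6828/405655 ≈ 0.016832
(1785671 + 1374768)*(E + p) = (1785671 + 1374768)*(I*sqrt(3077518) + 6828/405655) = 3160439*(6828/405655 + I*sqrt(3077518)) = 21579477492/405655 + 3160439*I*sqrt(3077518)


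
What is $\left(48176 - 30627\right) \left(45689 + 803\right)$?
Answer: $815888108$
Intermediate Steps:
$\left(48176 - 30627\right) \left(45689 + 803\right) = 17549 \cdot 46492 = 815888108$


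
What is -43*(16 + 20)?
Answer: -1548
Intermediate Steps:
-43*(16 + 20) = -43*36 = -1548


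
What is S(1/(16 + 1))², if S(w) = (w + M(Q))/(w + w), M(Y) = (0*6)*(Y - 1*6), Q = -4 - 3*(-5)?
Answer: ¼ ≈ 0.25000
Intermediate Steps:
Q = 11 (Q = -4 + 15 = 11)
M(Y) = 0 (M(Y) = 0*(Y - 6) = 0*(-6 + Y) = 0)
S(w) = ½ (S(w) = (w + 0)/(w + w) = w/((2*w)) = w*(1/(2*w)) = ½)
S(1/(16 + 1))² = (½)² = ¼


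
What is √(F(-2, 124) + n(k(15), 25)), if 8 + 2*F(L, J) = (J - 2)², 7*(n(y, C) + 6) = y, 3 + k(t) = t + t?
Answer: √364357/7 ≈ 86.231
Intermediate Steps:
k(t) = -3 + 2*t (k(t) = -3 + (t + t) = -3 + 2*t)
n(y, C) = -6 + y/7
F(L, J) = -4 + (-2 + J)²/2 (F(L, J) = -4 + (J - 2)²/2 = -4 + (-2 + J)²/2)
√(F(-2, 124) + n(k(15), 25)) = √((-4 + (-2 + 124)²/2) + (-6 + (-3 + 2*15)/7)) = √((-4 + (½)*122²) + (-6 + (-3 + 30)/7)) = √((-4 + (½)*14884) + (-6 + (⅐)*27)) = √((-4 + 7442) + (-6 + 27/7)) = √(7438 - 15/7) = √(52051/7) = √364357/7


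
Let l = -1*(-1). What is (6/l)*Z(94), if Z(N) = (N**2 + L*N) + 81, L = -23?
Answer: 40530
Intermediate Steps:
l = 1
Z(N) = 81 + N**2 - 23*N (Z(N) = (N**2 - 23*N) + 81 = 81 + N**2 - 23*N)
(6/l)*Z(94) = (6/1)*(81 + 94**2 - 23*94) = (6*1)*(81 + 8836 - 2162) = 6*6755 = 40530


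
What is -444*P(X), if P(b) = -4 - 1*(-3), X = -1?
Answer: 444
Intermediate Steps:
P(b) = -1 (P(b) = -4 + 3 = -1)
-444*P(X) = -444*(-1) = 444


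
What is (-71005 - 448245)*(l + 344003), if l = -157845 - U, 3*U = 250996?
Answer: -159657951500/3 ≈ -5.3219e+10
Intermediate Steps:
U = 250996/3 (U = (1/3)*250996 = 250996/3 ≈ 83665.)
l = -724531/3 (l = -157845 - 1*250996/3 = -157845 - 250996/3 = -724531/3 ≈ -2.4151e+5)
(-71005 - 448245)*(l + 344003) = (-71005 - 448245)*(-724531/3 + 344003) = -519250*307478/3 = -159657951500/3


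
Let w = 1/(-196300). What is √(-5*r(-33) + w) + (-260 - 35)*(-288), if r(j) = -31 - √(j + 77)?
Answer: 84960 + √(59727217537 + 3853369000*√11)/19630 ≈ 84974.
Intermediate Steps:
r(j) = -31 - √(77 + j)
w = -1/196300 ≈ -5.0942e-6
√(-5*r(-33) + w) + (-260 - 35)*(-288) = √(-5*(-31 - √(77 - 33)) - 1/196300) + (-260 - 35)*(-288) = √(-5*(-31 - √44) - 1/196300) - 295*(-288) = √(-5*(-31 - 2*√11) - 1/196300) + 84960 = √((155 + 10*√11) - 1/196300) + 84960 = √(30426499/196300 + 10*√11) + 84960 = 84960 + √(30426499/196300 + 10*√11)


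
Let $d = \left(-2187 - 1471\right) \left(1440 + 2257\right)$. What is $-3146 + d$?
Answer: $-13526772$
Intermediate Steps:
$d = -13523626$ ($d = \left(-3658\right) 3697 = -13523626$)
$-3146 + d = -3146 - 13523626 = -13526772$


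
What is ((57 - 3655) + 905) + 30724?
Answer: 28031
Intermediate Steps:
((57 - 3655) + 905) + 30724 = (-3598 + 905) + 30724 = -2693 + 30724 = 28031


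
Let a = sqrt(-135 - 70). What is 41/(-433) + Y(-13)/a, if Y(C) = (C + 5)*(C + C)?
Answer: -41/433 - 208*I*sqrt(205)/205 ≈ -0.094688 - 14.527*I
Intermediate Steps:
Y(C) = 2*C*(5 + C) (Y(C) = (5 + C)*(2*C) = 2*C*(5 + C))
a = I*sqrt(205) (a = sqrt(-205) = I*sqrt(205) ≈ 14.318*I)
41/(-433) + Y(-13)/a = 41/(-433) + (2*(-13)*(5 - 13))/((I*sqrt(205))) = 41*(-1/433) + (2*(-13)*(-8))*(-I*sqrt(205)/205) = -41/433 + 208*(-I*sqrt(205)/205) = -41/433 - 208*I*sqrt(205)/205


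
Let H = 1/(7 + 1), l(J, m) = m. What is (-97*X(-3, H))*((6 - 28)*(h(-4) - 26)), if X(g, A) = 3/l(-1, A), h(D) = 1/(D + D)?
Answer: -1338018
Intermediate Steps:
h(D) = 1/(2*D)
H = ⅛ (H = 1/8 = ⅛ ≈ 0.12500)
X(g, A) = 3/A
(-97*X(-3, H))*((6 - 28)*(h(-4) - 26)) = (-291/⅛)*((6 - 28)*((½)/(-4) - 26)) = (-291*8)*(-22*((½)*(-¼) - 26)) = (-97*24)*(-22*(-⅛ - 26)) = -(-51216)*(-209)/8 = -2328*2299/4 = -1338018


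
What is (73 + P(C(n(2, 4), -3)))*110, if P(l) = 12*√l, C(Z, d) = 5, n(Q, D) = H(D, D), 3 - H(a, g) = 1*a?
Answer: 8030 + 1320*√5 ≈ 10982.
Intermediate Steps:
H(a, g) = 3 - a
n(Q, D) = 3 - D
(73 + P(C(n(2, 4), -3)))*110 = (73 + 12*√5)*110 = 8030 + 1320*√5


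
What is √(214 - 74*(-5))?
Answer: 2*√146 ≈ 24.166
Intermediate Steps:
√(214 - 74*(-5)) = √(214 + 370) = √584 = 2*√146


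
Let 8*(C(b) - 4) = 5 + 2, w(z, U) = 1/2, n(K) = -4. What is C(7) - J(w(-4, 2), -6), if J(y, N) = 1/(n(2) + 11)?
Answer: 265/56 ≈ 4.7321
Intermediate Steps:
w(z, U) = 1/2
J(y, N) = 1/7 (J(y, N) = 1/(-4 + 11) = 1/7)
C(b) = 39/8 (C(b) = 4 + (5 + 2)/8 = 4 + (1/8)*7 = 4 + 7/8 = 39/8)
C(7) - J(w(-4, 2), -6) = 39/8 - 1*1/7 = 39/8 - 1/7 = 265/56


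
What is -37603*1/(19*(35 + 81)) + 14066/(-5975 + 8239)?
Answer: -3383233/311866 ≈ -10.848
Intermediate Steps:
-37603*1/(19*(35 + 81)) + 14066/(-5975 + 8239) = -37603/(116*19) + 14066/2264 = -37603/2204 + 14066*(1/2264) = -37603*1/2204 + 7033/1132 = -37603/2204 + 7033/1132 = -3383233/311866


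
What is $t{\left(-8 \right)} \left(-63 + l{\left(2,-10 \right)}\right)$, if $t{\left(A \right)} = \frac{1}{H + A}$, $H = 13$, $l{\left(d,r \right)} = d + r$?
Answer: $- \frac{71}{5} \approx -14.2$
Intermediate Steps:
$t{\left(A \right)} = \frac{1}{13 + A}$
$t{\left(-8 \right)} \left(-63 + l{\left(2,-10 \right)}\right) = \frac{-63 + \left(2 - 10\right)}{13 - 8} = \frac{-63 - 8}{5} = \frac{1}{5} \left(-71\right) = - \frac{71}{5}$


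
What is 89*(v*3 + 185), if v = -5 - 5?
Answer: 13795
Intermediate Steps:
v = -10
89*(v*3 + 185) = 89*(-10*3 + 185) = 89*(-30 + 185) = 89*155 = 13795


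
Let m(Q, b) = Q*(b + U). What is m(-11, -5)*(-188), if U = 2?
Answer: -6204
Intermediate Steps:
m(Q, b) = Q*(2 + b) (m(Q, b) = Q*(b + 2) = Q*(2 + b))
m(-11, -5)*(-188) = -11*(2 - 5)*(-188) = -11*(-3)*(-188) = 33*(-188) = -6204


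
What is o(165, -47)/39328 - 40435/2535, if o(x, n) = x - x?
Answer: -8087/507 ≈ -15.951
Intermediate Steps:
o(x, n) = 0
o(165, -47)/39328 - 40435/2535 = 0/39328 - 40435/2535 = 0*(1/39328) - 40435*1/2535 = 0 - 8087/507 = -8087/507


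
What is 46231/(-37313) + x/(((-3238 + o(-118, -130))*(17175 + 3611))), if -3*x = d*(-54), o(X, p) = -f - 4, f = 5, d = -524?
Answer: -1559938640293/1259167147223 ≈ -1.2389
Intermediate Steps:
o(X, p) = -9 (o(X, p) = -1*5 - 4 = -5 - 4 = -9)
x = -9432 (x = -(-524)*(-54)/3 = -⅓*28296 = -9432)
46231/(-37313) + x/(((-3238 + o(-118, -130))*(17175 + 3611))) = 46231/(-37313) - 9432*1/((-3238 - 9)*(17175 + 3611)) = 46231*(-1/37313) - 9432/((-3247*20786)) = -46231/37313 - 9432/(-67492142) = -46231/37313 - 9432*(-1/67492142) = -46231/37313 + 4716/33746071 = -1559938640293/1259167147223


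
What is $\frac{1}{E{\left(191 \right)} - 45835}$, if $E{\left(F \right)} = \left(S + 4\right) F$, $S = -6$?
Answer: $- \frac{1}{46217} \approx -2.1637 \cdot 10^{-5}$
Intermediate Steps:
$E{\left(F \right)} = - 2 F$ ($E{\left(F \right)} = \left(-6 + 4\right) F = - 2 F$)
$\frac{1}{E{\left(191 \right)} - 45835} = \frac{1}{\left(-2\right) 191 - 45835} = \frac{1}{-382 - 45835} = \frac{1}{-46217} = - \frac{1}{46217}$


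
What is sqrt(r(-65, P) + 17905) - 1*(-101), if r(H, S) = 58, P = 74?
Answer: 101 + sqrt(17963) ≈ 235.03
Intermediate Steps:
sqrt(r(-65, P) + 17905) - 1*(-101) = sqrt(58 + 17905) - 1*(-101) = sqrt(17963) + 101 = 101 + sqrt(17963)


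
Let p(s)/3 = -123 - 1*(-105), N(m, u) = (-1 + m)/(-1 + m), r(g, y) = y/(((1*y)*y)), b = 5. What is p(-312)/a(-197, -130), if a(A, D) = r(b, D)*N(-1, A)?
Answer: 7020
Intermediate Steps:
r(g, y) = 1/y (r(g, y) = y/((y*y)) = y/(y**2) = y/y**2 = 1/y)
N(m, u) = 1
p(s) = -54 (p(s) = 3*(-123 - 1*(-105)) = 3*(-123 + 105) = 3*(-18) = -54)
a(A, D) = 1/D
p(-312)/a(-197, -130) = -54/(1/(-130)) = -54/(-1/130) = -54*(-130) = 7020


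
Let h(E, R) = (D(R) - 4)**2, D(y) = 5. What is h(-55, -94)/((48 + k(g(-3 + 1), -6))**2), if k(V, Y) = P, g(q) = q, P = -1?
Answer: 1/2209 ≈ 0.00045269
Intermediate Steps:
h(E, R) = 1 (h(E, R) = (5 - 4)**2 = 1**2 = 1)
k(V, Y) = -1
h(-55, -94)/((48 + k(g(-3 + 1), -6))**2) = 1/(48 - 1)**2 = 1/47**2 = 1/2209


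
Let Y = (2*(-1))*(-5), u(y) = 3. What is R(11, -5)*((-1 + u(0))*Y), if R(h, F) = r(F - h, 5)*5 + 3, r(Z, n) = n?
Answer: 560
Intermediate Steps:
R(h, F) = 28 (R(h, F) = 5*5 + 3 = 25 + 3 = 28)
Y = 10 (Y = -2*(-5) = 10)
R(11, -5)*((-1 + u(0))*Y) = 28*((-1 + 3)*10) = 28*(2*10) = 28*20 = 560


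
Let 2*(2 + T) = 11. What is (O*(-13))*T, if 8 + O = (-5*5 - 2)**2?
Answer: -65611/2 ≈ -32806.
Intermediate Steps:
T = 7/2 (T = -2 + (1/2)*11 = -2 + 11/2 = 7/2 ≈ 3.5000)
O = 721 (O = -8 + (-5*5 - 2)**2 = -8 + (-25 - 2)**2 = -8 + (-27)**2 = -8 + 729 = 721)
(O*(-13))*T = (721*(-13))*(7/2) = -9373*7/2 = -65611/2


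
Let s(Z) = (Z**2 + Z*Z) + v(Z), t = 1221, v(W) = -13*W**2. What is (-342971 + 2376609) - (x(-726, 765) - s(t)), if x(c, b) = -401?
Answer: -14365212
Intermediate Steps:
s(Z) = -11*Z**2 (s(Z) = (Z**2 + Z*Z) - 13*Z**2 = (Z**2 + Z**2) - 13*Z**2 = 2*Z**2 - 13*Z**2 = -11*Z**2)
(-342971 + 2376609) - (x(-726, 765) - s(t)) = (-342971 + 2376609) - (-401 - (-11)*1221**2) = 2033638 - (-401 - (-11)*1490841) = 2033638 - (-401 - 1*(-16399251)) = 2033638 - (-401 + 16399251) = 2033638 - 1*16398850 = 2033638 - 16398850 = -14365212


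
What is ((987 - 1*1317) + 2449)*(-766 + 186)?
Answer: -1229020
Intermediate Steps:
((987 - 1*1317) + 2449)*(-766 + 186) = ((987 - 1317) + 2449)*(-580) = (-330 + 2449)*(-580) = 2119*(-580) = -1229020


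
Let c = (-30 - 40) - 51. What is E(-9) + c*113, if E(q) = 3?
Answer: -13670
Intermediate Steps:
c = -121 (c = -70 - 51 = -121)
E(-9) + c*113 = 3 - 121*113 = 3 - 13673 = -13670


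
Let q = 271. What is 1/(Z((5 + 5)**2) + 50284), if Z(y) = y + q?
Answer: 1/50655 ≈ 1.9741e-5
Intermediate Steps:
Z(y) = 271 + y (Z(y) = y + 271 = 271 + y)
1/(Z((5 + 5)**2) + 50284) = 1/((271 + (5 + 5)**2) + 50284) = 1/((271 + 10**2) + 50284) = 1/((271 + 100) + 50284) = 1/(371 + 50284) = 1/50655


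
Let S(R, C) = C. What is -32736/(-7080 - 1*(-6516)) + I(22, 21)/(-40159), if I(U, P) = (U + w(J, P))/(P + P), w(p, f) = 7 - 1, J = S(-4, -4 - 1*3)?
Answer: 328661162/5662419 ≈ 58.043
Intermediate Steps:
J = -7 (J = -4 - 1*3 = -4 - 3 = -7)
w(p, f) = 6
I(U, P) = (6 + U)/(2*P) (I(U, P) = (U + 6)/(P + P) = (6 + U)/((2*P)) = (6 + U)*(1/(2*P)) = (6 + U)/(2*P))
-32736/(-7080 - 1*(-6516)) + I(22, 21)/(-40159) = -32736/(-7080 - 1*(-6516)) + ((1/2)*(6 + 22)/21)/(-40159) = -32736/(-7080 + 6516) + ((1/2)*(1/21)*28)*(-1/40159) = -32736/(-564) + (2/3)*(-1/40159) = -32736*(-1/564) - 2/120477 = 2728/47 - 2/120477 = 328661162/5662419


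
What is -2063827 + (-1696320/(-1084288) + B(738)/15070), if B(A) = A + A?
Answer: -263463753032819/127657970 ≈ -2.0638e+6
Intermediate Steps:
B(A) = 2*A
-2063827 + (-1696320/(-1084288) + B(738)/15070) = -2063827 + (-1696320/(-1084288) + (2*738)/15070) = -2063827 + (-1696320*(-1/1084288) + 1476*(1/15070)) = -2063827 + (26505/16942 + 738/7535) = -2063827 + 212218371/127657970 = -263463753032819/127657970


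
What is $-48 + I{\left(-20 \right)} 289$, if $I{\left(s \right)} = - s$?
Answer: $5732$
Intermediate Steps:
$-48 + I{\left(-20 \right)} 289 = -48 + \left(-1\right) \left(-20\right) 289 = -48 + 20 \cdot 289 = -48 + 5780 = 5732$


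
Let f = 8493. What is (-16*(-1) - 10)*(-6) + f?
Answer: 8457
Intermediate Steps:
(-16*(-1) - 10)*(-6) + f = (-16*(-1) - 10)*(-6) + 8493 = (16 - 10)*(-6) + 8493 = 6*(-6) + 8493 = -36 + 8493 = 8457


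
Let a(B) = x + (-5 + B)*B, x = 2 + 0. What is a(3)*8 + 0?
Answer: -32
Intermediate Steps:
x = 2
a(B) = 2 + B*(-5 + B) (a(B) = 2 + (-5 + B)*B = 2 + B*(-5 + B))
a(3)*8 + 0 = (2 + 3² - 5*3)*8 + 0 = (2 + 9 - 15)*8 + 0 = -4*8 + 0 = -32 + 0 = -32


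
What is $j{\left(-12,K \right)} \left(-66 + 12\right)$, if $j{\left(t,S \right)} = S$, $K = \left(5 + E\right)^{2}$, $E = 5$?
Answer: $-5400$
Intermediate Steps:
$K = 100$ ($K = \left(5 + 5\right)^{2} = 10^{2} = 100$)
$j{\left(-12,K \right)} \left(-66 + 12\right) = 100 \left(-66 + 12\right) = 100 \left(-54\right) = -5400$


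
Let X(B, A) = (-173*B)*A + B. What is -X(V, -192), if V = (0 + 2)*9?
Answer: -597906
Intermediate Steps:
V = 18 (V = 2*9 = 18)
X(B, A) = B - 173*A*B (X(B, A) = -173*A*B + B = B - 173*A*B)
-X(V, -192) = -18*(1 - 173*(-192)) = -18*(1 + 33216) = -18*33217 = -1*597906 = -597906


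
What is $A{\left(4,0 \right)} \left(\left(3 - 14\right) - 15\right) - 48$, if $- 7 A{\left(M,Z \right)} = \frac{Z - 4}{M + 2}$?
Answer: $- \frac{1060}{21} \approx -50.476$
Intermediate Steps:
$A{\left(M,Z \right)} = - \frac{-4 + Z}{7 \left(2 + M\right)}$ ($A{\left(M,Z \right)} = - \frac{\left(Z - 4\right) \frac{1}{M + 2}}{7} = - \frac{\left(-4 + Z\right) \frac{1}{2 + M}}{7} = - \frac{\frac{1}{2 + M} \left(-4 + Z\right)}{7} = - \frac{-4 + Z}{7 \left(2 + M\right)}$)
$A{\left(4,0 \right)} \left(\left(3 - 14\right) - 15\right) - 48 = \frac{4 - 0}{7 \left(2 + 4\right)} \left(\left(3 - 14\right) - 15\right) - 48 = \frac{4 + 0}{7 \cdot 6} \left(-11 - 15\right) - 48 = \frac{1}{7} \cdot \frac{1}{6} \cdot 4 \left(-26\right) - 48 = \frac{2}{21} \left(-26\right) - 48 = - \frac{52}{21} - 48 = - \frac{1060}{21}$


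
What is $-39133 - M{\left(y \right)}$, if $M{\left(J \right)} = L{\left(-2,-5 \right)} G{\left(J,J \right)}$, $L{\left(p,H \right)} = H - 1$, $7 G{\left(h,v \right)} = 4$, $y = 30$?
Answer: $- \frac{273907}{7} \approx -39130.0$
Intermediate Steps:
$G{\left(h,v \right)} = \frac{4}{7}$ ($G{\left(h,v \right)} = \frac{1}{7} \cdot 4 = \frac{4}{7}$)
$L{\left(p,H \right)} = -1 + H$
$M{\left(J \right)} = - \frac{24}{7}$ ($M{\left(J \right)} = \left(-1 - 5\right) \frac{4}{7} = \left(-6\right) \frac{4}{7} = - \frac{24}{7}$)
$-39133 - M{\left(y \right)} = -39133 - - \frac{24}{7} = -39133 + \frac{24}{7} = - \frac{273907}{7}$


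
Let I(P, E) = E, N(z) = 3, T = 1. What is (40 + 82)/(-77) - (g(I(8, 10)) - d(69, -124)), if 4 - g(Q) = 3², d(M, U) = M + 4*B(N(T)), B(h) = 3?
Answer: 6500/77 ≈ 84.416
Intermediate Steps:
d(M, U) = 12 + M (d(M, U) = M + 4*3 = M + 12 = 12 + M)
g(Q) = -5 (g(Q) = 4 - 1*3² = 4 - 1*9 = 4 - 9 = -5)
(40 + 82)/(-77) - (g(I(8, 10)) - d(69, -124)) = (40 + 82)/(-77) - (-5 - (12 + 69)) = -1/77*122 - (-5 - 1*81) = -122/77 - (-5 - 81) = -122/77 - 1*(-86) = -122/77 + 86 = 6500/77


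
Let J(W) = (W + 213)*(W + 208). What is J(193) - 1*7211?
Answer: 155595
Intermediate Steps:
J(W) = (208 + W)*(213 + W) (J(W) = (213 + W)*(208 + W) = (208 + W)*(213 + W))
J(193) - 1*7211 = (44304 + 193² + 421*193) - 1*7211 = (44304 + 37249 + 81253) - 7211 = 162806 - 7211 = 155595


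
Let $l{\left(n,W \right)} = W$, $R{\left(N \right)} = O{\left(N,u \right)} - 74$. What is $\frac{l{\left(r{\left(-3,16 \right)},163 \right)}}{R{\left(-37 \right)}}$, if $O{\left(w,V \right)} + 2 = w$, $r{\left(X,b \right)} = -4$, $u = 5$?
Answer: $- \frac{163}{113} \approx -1.4425$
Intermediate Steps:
$O{\left(w,V \right)} = -2 + w$
$R{\left(N \right)} = -76 + N$ ($R{\left(N \right)} = \left(-2 + N\right) - 74 = -76 + N$)
$\frac{l{\left(r{\left(-3,16 \right)},163 \right)}}{R{\left(-37 \right)}} = \frac{163}{-76 - 37} = \frac{163}{-113} = 163 \left(- \frac{1}{113}\right) = - \frac{163}{113}$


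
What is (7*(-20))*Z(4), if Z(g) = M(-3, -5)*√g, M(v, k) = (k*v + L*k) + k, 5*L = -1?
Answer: -3080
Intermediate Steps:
L = -⅕ (L = (⅕)*(-1) = -⅕ ≈ -0.20000)
M(v, k) = 4*k/5 + k*v (M(v, k) = (k*v - k/5) + k = (-k/5 + k*v) + k = 4*k/5 + k*v)
Z(g) = 11*√g (Z(g) = ((⅕)*(-5)*(4 + 5*(-3)))*√g = ((⅕)*(-5)*(4 - 15))*√g = ((⅕)*(-5)*(-11))*√g = 11*√g)
(7*(-20))*Z(4) = (7*(-20))*(11*√4) = -1540*2 = -140*22 = -3080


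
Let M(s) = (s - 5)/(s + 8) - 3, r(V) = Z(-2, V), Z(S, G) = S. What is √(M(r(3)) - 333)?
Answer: 17*I*√42/6 ≈ 18.362*I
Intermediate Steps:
r(V) = -2
M(s) = -3 + (-5 + s)/(8 + s) (M(s) = (-5 + s)/(8 + s) - 3 = -3 + (-5 + s)/(8 + s))
√(M(r(3)) - 333) = √((-29 - 2*(-2))/(8 - 2) - 333) = √((-29 + 4)/6 - 333) = √((⅙)*(-25) - 333) = √(-25/6 - 333) = √(-2023/6) = 17*I*√42/6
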